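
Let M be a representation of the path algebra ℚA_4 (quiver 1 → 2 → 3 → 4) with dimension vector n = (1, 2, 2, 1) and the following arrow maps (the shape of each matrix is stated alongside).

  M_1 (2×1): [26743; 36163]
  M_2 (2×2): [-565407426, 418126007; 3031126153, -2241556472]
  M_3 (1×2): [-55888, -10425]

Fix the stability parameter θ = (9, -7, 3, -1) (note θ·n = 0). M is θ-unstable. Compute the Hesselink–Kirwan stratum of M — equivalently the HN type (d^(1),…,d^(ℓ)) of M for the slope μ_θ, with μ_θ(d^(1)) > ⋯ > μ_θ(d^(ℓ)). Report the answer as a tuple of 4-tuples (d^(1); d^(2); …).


Interval decomposition of M: I[1,4], I[2,3].
HN type (ℓ=3): μ^(1)=3; μ^(2)=1; μ^(3)=-7

((0, 0, 1, 0); (1, 1, 1, 1); (0, 1, 0, 0))


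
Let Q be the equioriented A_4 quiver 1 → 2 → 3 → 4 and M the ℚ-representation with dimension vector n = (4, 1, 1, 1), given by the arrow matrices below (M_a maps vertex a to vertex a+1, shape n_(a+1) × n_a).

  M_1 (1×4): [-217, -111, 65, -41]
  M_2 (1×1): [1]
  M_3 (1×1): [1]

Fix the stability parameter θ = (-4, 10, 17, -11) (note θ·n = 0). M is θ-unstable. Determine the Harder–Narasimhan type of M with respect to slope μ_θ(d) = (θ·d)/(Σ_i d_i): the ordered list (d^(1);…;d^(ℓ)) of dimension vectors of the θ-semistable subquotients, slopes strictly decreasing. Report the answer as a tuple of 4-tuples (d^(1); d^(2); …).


Interval decomposition of M: I[1,1]^3, I[1,4].
HN type (ℓ=2): μ^(1)=16/3; μ^(2)=-4

((0, 1, 1, 1); (4, 0, 0, 0))


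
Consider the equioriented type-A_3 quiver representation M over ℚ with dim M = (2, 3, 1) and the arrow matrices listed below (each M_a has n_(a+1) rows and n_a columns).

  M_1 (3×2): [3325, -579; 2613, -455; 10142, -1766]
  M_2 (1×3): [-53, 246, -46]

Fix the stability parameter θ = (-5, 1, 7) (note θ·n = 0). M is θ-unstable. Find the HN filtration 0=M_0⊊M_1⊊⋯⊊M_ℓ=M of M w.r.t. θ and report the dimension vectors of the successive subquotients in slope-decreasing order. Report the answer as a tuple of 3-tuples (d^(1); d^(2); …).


Barcode: M ≅ I[1,2], I[1,3], I[2,2]. HN layers by μ_θ (3 steps, strictly decreasing):
  μ^(1)=7; μ^(2)=1; μ^(3)=-5

((0, 0, 1); (0, 3, 0); (2, 0, 0))


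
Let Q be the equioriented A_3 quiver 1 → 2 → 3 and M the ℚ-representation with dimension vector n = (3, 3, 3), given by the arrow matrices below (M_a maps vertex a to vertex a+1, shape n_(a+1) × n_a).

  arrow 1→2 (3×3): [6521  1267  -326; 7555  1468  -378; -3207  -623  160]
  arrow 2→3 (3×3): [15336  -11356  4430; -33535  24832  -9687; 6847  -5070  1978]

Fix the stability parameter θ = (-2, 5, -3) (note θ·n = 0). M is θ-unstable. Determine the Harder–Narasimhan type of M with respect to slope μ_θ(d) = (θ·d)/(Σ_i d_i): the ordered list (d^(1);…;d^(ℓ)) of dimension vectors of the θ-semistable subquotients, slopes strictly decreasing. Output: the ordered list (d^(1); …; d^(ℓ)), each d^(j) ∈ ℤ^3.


Barcode: M ≅ I[1,2], I[1,3]^2, I[3,3]. HN layers by μ_θ (4 steps, strictly decreasing):
  μ^(1)=5; μ^(2)=1; μ^(3)=-2; μ^(4)=-3

((0, 1, 0); (0, 2, 2); (3, 0, 0); (0, 0, 1))


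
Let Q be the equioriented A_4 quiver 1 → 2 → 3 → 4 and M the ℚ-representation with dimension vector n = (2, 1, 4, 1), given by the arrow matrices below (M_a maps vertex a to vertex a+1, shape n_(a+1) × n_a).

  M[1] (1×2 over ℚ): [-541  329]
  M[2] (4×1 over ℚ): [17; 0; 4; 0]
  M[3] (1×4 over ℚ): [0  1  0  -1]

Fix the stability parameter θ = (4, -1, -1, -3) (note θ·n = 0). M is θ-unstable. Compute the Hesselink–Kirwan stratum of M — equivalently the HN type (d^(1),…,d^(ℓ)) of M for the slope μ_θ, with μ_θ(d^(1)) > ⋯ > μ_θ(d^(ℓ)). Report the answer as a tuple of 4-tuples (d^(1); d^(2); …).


Barcode: M ≅ I[1,1], I[1,3], I[3,3]^2, I[3,4]. HN layers by μ_θ (4 steps, strictly decreasing):
  μ^(1)=4; μ^(2)=2/3; μ^(3)=-1; μ^(4)=-2

((1, 0, 0, 0); (1, 1, 1, 0); (0, 0, 2, 0); (0, 0, 1, 1))


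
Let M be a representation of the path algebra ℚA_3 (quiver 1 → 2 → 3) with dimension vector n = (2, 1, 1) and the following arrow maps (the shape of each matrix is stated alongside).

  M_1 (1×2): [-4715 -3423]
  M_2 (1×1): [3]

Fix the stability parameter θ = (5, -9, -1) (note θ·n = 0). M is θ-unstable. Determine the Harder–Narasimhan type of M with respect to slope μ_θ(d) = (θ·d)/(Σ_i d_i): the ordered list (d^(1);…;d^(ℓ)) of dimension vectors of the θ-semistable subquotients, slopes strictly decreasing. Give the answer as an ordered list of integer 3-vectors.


Barcode: M ≅ I[1,1], I[1,3]. HN layers by μ_θ (3 steps, strictly decreasing):
  μ^(1)=5; μ^(2)=-1; μ^(3)=-2

((1, 0, 0); (0, 0, 1); (1, 1, 0))


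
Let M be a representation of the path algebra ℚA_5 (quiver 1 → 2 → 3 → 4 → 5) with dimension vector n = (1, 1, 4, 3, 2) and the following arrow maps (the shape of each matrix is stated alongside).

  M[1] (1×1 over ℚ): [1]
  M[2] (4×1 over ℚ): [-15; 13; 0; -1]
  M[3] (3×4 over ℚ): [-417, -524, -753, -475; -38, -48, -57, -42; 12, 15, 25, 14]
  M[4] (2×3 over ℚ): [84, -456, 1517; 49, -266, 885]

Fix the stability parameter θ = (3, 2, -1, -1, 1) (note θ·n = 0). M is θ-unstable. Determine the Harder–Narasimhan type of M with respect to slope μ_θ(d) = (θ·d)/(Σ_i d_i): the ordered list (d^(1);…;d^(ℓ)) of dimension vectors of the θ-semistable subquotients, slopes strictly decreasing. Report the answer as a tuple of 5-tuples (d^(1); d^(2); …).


Via rank(M_{q-1}∘⋯∘M_p): M ≅ I[1,5], I[3,3], I[3,4], I[3,5].
μ_θ-semistable layers: μ^(1)=1; μ^(2)=3/4; μ^(3)=-1

((0, 0, 0, 0, 2); (1, 1, 1, 1, 0); (0, 0, 3, 2, 0))


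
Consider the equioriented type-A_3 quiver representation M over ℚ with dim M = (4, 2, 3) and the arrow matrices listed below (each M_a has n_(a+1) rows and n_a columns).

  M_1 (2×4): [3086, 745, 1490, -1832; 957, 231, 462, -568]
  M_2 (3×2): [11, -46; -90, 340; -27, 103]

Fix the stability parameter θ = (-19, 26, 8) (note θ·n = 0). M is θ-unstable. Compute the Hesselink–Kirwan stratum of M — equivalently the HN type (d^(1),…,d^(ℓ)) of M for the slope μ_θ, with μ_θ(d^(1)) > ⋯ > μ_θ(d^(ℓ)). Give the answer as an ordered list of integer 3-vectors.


Via rank(M_{q-1}∘⋯∘M_p): M ≅ I[1,1]^2, I[1,3]^2, I[3,3].
μ_θ-semistable layers: μ^(1)=17; μ^(2)=8; μ^(3)=-19

((0, 2, 2); (0, 0, 1); (4, 0, 0))


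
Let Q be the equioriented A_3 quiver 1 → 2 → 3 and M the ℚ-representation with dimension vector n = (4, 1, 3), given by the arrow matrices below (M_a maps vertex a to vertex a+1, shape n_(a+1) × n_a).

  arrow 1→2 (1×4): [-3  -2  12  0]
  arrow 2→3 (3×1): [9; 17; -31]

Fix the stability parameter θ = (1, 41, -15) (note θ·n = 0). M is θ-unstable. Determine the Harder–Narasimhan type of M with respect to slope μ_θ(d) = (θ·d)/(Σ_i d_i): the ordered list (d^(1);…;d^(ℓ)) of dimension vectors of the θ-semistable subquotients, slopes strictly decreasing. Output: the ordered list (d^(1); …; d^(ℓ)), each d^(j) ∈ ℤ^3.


Barcode: M ≅ I[1,1]^3, I[1,3], I[3,3]^2. HN layers by μ_θ (3 steps, strictly decreasing):
  μ^(1)=13; μ^(2)=1; μ^(3)=-15

((0, 1, 1); (4, 0, 0); (0, 0, 2))


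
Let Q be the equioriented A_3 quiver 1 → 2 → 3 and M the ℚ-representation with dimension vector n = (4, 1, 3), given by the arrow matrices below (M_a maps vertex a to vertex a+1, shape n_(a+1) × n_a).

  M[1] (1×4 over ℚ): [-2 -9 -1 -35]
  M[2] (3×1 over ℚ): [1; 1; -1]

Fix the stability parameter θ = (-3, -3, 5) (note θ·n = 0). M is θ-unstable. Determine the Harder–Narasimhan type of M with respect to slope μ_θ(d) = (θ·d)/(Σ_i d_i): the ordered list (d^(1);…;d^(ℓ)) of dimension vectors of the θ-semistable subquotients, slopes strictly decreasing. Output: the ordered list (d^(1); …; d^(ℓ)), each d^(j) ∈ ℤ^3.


Via rank(M_{q-1}∘⋯∘M_p): M ≅ I[1,1]^3, I[1,3], I[3,3]^2.
μ_θ-semistable layers: μ^(1)=5; μ^(2)=-3

((0, 0, 3); (4, 1, 0))


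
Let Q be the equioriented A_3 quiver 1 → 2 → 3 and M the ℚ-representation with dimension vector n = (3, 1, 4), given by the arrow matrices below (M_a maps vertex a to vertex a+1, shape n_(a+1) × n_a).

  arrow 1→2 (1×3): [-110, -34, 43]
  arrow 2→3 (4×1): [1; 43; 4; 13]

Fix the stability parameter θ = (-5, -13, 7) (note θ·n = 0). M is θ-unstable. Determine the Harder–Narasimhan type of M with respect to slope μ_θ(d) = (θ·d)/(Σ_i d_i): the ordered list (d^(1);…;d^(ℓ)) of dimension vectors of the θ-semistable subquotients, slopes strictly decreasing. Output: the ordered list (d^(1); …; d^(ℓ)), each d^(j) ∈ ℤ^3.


Interval decomposition of M: I[1,1]^2, I[1,3], I[3,3]^3.
HN type (ℓ=3): μ^(1)=7; μ^(2)=-5; μ^(3)=-9

((0, 0, 4); (2, 0, 0); (1, 1, 0))


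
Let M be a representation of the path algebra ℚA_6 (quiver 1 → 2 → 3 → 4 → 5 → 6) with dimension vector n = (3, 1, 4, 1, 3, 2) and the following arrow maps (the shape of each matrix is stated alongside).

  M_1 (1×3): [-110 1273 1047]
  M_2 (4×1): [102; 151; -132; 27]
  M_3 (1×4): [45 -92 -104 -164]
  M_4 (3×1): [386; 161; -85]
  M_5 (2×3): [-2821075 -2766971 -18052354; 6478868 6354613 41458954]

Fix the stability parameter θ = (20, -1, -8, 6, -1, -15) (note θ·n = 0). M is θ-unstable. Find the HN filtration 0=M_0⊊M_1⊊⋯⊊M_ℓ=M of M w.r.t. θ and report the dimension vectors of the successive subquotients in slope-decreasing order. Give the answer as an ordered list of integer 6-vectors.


Barcode: M ≅ I[1,1]^2, I[1,6], I[3,3]^3, I[5,5], I[5,6]. HN layers by μ_θ (4 steps, strictly decreasing):
  μ^(1)=20; μ^(2)=1/6; μ^(3)=-1; μ^(4)=-8

((2, 0, 0, 0, 0, 0); (1, 1, 1, 1, 1, 1); (0, 0, 0, 0, 1, 0); (0, 0, 3, 0, 1, 1))


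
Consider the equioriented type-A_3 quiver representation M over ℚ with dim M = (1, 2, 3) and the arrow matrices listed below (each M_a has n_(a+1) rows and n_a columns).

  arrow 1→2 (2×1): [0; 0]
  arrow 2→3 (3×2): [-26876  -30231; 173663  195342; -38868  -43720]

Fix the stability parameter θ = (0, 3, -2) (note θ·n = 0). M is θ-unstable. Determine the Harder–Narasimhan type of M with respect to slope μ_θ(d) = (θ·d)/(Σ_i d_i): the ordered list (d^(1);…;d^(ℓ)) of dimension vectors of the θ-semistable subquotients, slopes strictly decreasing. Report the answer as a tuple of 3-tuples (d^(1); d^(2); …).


Barcode: M ≅ I[1,1], I[2,3]^2, I[3,3]. HN layers by μ_θ (3 steps, strictly decreasing):
  μ^(1)=1/2; μ^(2)=0; μ^(3)=-2

((0, 2, 2); (1, 0, 0); (0, 0, 1))


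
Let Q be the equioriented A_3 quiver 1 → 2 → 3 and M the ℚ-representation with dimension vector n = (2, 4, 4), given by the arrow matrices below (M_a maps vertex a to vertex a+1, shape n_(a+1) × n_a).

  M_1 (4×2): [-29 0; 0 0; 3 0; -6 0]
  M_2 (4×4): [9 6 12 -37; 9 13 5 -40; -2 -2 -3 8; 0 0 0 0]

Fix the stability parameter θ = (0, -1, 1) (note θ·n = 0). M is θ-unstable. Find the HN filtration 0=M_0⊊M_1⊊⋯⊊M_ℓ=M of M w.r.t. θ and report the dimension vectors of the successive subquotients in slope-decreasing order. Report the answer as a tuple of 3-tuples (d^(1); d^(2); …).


Interval decomposition of M: I[1,1], I[1,3], I[2,2], I[2,3]^2, I[3,3].
HN type (ℓ=4): μ^(1)=1; μ^(2)=0; μ^(3)=-1/2; μ^(4)=-1

((0, 0, 4); (1, 0, 0); (1, 1, 0); (0, 3, 0))


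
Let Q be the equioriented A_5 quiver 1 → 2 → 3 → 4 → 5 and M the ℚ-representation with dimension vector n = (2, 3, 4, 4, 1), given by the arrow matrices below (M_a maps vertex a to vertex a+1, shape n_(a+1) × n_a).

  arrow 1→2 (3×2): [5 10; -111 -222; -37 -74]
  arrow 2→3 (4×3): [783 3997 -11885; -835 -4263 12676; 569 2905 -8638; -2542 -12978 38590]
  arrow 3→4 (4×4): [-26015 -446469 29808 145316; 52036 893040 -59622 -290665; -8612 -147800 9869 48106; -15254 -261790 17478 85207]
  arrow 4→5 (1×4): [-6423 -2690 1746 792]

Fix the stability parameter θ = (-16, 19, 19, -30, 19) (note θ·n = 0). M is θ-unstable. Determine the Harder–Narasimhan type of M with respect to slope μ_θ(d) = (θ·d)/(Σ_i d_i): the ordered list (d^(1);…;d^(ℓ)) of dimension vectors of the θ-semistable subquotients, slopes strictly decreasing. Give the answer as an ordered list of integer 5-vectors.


Via rank(M_{q-1}∘⋯∘M_p): M ≅ I[1,1], I[1,5], I[2,2], I[2,4], I[3,3], I[3,4], I[4,4].
μ_θ-semistable layers: μ^(1)=19; μ^(2)=8/3; μ^(3)=-11/2; μ^(4)=-16; μ^(5)=-30

((0, 1, 1, 0, 1); (0, 2, 2, 2, 0); (0, 0, 1, 1, 0); (2, 0, 0, 0, 0); (0, 0, 0, 1, 0))


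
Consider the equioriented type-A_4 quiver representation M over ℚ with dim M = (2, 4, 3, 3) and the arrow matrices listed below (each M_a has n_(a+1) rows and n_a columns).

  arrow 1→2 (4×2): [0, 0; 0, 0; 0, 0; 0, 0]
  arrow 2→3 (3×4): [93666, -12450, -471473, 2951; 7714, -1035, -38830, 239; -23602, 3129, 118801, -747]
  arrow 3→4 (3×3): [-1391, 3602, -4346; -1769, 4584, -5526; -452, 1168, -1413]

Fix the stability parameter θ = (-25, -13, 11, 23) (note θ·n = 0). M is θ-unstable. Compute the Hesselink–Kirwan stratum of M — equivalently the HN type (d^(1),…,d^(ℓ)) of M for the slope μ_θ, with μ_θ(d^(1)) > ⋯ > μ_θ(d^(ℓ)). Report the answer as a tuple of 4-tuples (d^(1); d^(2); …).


Interval decomposition of M: I[1,1]^2, I[2,2], I[2,4]^3.
HN type (ℓ=4): μ^(1)=23; μ^(2)=11; μ^(3)=-13; μ^(4)=-25

((0, 0, 0, 3); (0, 0, 3, 0); (0, 4, 0, 0); (2, 0, 0, 0))


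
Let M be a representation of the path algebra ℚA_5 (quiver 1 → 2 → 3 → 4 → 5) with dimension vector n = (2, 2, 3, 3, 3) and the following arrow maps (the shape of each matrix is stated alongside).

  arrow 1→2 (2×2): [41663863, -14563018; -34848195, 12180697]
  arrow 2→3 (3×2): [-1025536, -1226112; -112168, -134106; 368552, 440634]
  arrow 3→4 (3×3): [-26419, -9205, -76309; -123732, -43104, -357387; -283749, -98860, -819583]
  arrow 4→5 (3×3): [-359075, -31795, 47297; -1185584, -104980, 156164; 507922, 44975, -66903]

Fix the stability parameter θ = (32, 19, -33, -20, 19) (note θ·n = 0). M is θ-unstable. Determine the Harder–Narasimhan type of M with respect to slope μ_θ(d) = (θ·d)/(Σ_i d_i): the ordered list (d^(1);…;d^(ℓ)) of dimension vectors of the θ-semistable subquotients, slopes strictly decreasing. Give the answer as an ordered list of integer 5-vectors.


Barcode: M ≅ I[1,2], I[1,5], I[3,4], I[3,5], I[5,5]. HN layers by μ_θ (5 steps, strictly decreasing):
  μ^(1)=51/2; μ^(2)=19; μ^(3)=-1/2; μ^(4)=-20; μ^(5)=-33

((1, 1, 0, 0, 0); (0, 0, 0, 0, 3); (1, 1, 1, 1, 0); (0, 0, 0, 2, 0); (0, 0, 2, 0, 0))


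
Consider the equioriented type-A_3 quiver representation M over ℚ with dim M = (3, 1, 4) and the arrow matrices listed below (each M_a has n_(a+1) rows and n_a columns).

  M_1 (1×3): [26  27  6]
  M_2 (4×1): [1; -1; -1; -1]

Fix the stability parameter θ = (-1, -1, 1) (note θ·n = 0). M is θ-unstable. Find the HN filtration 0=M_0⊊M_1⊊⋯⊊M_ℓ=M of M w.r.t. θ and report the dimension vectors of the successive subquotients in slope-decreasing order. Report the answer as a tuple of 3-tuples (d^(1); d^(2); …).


Via rank(M_{q-1}∘⋯∘M_p): M ≅ I[1,1]^2, I[1,3], I[3,3]^3.
μ_θ-semistable layers: μ^(1)=1; μ^(2)=-1

((0, 0, 4); (3, 1, 0))


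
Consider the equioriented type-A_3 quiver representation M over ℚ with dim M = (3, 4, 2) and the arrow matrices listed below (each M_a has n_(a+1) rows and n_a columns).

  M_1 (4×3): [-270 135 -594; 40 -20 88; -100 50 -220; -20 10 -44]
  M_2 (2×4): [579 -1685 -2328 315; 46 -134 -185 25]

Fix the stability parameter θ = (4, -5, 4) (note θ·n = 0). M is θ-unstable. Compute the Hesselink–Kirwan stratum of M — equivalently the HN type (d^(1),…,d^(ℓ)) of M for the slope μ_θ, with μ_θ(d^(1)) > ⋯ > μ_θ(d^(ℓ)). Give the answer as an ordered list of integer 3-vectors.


Interval decomposition of M: I[1,1]^2, I[1,3], I[2,2]^2, I[2,3].
HN type (ℓ=3): μ^(1)=4; μ^(2)=-1/2; μ^(3)=-5

((2, 0, 2); (1, 1, 0); (0, 3, 0))


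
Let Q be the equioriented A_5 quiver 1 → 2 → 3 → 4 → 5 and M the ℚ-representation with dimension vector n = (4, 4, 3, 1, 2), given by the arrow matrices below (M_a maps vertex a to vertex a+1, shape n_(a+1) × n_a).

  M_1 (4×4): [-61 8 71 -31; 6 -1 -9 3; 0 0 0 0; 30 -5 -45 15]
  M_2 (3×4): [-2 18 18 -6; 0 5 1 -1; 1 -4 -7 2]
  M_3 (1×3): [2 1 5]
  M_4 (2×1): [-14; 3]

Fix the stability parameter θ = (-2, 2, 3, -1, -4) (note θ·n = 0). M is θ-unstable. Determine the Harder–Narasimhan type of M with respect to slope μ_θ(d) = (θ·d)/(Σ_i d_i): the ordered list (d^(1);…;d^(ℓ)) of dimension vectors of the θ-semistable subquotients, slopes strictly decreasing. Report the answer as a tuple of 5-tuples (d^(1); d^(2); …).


Interval decomposition of M: I[1,1]^2, I[1,2], I[1,5], I[2,3]^2, I[5,5].
HN type (ℓ=5): μ^(1)=3; μ^(2)=2; μ^(3)=0; μ^(4)=-2; μ^(5)=-4

((0, 0, 2, 0, 0); (0, 3, 0, 0, 0); (0, 1, 1, 1, 1); (4, 0, 0, 0, 0); (0, 0, 0, 0, 1))


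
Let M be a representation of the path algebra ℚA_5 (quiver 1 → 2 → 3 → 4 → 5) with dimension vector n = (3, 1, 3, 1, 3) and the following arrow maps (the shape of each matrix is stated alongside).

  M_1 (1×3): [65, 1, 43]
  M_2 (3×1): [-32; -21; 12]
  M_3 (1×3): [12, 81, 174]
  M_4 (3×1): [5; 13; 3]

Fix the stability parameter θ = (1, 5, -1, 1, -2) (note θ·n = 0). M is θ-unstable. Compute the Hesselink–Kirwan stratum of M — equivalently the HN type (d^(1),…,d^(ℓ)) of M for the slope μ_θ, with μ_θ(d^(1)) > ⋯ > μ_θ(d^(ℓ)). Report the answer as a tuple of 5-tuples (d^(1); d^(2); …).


Interval decomposition of M: I[1,1]^2, I[1,5], I[3,3]^2, I[5,5]^2.
HN type (ℓ=4): μ^(1)=1; μ^(2)=4/5; μ^(3)=-1; μ^(4)=-2

((2, 0, 0, 0, 0); (1, 1, 1, 1, 1); (0, 0, 2, 0, 0); (0, 0, 0, 0, 2))


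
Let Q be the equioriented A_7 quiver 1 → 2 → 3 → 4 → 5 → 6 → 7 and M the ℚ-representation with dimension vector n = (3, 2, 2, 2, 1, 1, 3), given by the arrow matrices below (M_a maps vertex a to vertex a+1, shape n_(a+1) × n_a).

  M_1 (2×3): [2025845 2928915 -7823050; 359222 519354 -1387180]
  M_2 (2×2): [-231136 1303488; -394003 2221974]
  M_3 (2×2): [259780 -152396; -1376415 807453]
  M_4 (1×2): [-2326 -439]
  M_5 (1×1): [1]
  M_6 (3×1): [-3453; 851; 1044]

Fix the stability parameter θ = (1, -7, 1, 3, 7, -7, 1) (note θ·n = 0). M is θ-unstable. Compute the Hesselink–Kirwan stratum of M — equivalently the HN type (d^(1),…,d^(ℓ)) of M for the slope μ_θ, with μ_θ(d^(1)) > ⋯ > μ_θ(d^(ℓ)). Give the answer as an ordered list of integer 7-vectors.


Barcode: M ≅ I[1,1]^2, I[1,7], I[2,2], I[3,3], I[4,4], I[7,7]^2. HN layers by μ_θ (4 steps, strictly decreasing):
  μ^(1)=3; μ^(2)=1; μ^(3)=-3; μ^(4)=-7

((0, 0, 0, 1, 0, 0, 0); (2, 0, 2, 1, 1, 1, 3); (1, 1, 0, 0, 0, 0, 0); (0, 1, 0, 0, 0, 0, 0))


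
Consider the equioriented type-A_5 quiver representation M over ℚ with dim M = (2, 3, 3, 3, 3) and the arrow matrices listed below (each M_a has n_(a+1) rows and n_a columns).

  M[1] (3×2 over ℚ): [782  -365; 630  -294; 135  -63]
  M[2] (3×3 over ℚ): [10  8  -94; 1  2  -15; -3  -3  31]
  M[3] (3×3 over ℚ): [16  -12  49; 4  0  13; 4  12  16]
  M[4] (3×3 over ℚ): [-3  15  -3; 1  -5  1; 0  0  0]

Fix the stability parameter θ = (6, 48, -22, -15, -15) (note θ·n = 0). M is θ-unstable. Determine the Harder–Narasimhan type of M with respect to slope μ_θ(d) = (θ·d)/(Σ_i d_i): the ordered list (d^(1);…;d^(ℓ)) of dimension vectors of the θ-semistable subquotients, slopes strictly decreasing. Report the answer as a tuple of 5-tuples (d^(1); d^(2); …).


Barcode: M ≅ I[1,2], I[1,4], I[2,4], I[3,3], I[4,5], I[5,5]^2. HN layers by μ_θ (6 steps, strictly decreasing):
  μ^(1)=48; μ^(2)=6; μ^(3)=17/4; μ^(4)=11/3; μ^(5)=-15; μ^(6)=-22

((0, 1, 0, 0, 0); (1, 0, 0, 0, 0); (1, 1, 1, 1, 0); (0, 1, 1, 1, 0); (0, 0, 0, 1, 3); (0, 0, 1, 0, 0))


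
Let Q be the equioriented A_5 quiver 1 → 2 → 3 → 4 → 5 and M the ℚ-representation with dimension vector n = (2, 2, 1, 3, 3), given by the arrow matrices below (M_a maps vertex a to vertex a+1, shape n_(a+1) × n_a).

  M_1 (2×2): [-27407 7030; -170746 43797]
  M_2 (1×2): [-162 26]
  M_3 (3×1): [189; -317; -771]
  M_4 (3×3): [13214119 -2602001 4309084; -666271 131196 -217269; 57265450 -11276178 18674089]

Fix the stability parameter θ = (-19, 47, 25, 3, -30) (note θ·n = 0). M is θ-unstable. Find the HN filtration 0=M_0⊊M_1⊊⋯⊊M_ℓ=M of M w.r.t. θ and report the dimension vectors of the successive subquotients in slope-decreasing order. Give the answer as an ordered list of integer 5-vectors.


Via rank(M_{q-1}∘⋯∘M_p): M ≅ I[1,2], I[1,5], I[4,5]^2.
μ_θ-semistable layers: μ^(1)=47; μ^(2)=45/4; μ^(3)=-27/2; μ^(4)=-19

((0, 1, 0, 0, 0); (0, 1, 1, 1, 1); (0, 0, 0, 2, 2); (2, 0, 0, 0, 0))


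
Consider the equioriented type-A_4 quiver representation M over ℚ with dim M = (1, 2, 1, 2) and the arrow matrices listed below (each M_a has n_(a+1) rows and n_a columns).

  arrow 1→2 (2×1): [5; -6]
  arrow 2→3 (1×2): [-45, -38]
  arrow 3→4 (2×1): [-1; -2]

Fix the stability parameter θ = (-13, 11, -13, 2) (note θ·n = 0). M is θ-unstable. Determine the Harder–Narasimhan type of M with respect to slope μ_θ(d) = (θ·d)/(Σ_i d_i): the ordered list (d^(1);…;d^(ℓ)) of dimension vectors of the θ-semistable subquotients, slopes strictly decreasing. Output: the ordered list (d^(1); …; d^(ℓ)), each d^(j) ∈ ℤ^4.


Barcode: M ≅ I[1,4], I[2,2], I[4,4]. HN layers by μ_θ (4 steps, strictly decreasing):
  μ^(1)=11; μ^(2)=2; μ^(3)=-1; μ^(4)=-13

((0, 1, 0, 0); (0, 0, 0, 2); (0, 1, 1, 0); (1, 0, 0, 0))


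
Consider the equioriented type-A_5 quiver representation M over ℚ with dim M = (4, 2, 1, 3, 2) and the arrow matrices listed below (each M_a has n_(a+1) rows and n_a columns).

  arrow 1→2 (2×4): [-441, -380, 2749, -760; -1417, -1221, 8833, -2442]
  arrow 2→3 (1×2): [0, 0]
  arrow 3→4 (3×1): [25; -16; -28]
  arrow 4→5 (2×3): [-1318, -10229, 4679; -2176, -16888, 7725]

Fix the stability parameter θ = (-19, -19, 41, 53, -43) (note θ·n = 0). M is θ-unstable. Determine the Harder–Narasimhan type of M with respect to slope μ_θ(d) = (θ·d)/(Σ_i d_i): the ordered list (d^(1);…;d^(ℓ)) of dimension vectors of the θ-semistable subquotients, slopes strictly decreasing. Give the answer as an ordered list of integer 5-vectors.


Barcode: M ≅ I[1,1]^2, I[1,2]^2, I[3,5], I[4,4], I[4,5]. HN layers by μ_θ (4 steps, strictly decreasing):
  μ^(1)=53; μ^(2)=17; μ^(3)=5; μ^(4)=-19

((0, 0, 0, 1, 0); (0, 0, 1, 1, 1); (0, 0, 0, 1, 1); (4, 2, 0, 0, 0))


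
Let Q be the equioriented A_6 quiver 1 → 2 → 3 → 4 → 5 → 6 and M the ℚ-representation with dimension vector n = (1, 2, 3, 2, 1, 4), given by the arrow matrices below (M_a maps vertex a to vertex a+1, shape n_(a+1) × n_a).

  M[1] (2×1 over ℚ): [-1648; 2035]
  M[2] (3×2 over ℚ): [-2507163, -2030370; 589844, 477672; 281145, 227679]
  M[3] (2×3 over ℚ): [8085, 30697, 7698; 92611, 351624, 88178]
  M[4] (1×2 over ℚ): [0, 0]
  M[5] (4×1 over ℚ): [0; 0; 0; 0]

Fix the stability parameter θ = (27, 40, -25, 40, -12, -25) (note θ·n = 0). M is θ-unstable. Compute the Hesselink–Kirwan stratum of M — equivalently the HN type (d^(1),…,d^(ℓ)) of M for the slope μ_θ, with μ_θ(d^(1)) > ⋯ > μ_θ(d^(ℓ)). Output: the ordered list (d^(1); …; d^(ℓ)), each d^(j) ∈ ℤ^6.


Barcode: M ≅ I[1,4], I[2,4], I[3,3], I[5,5], I[6,6]^4. HN layers by μ_θ (5 steps, strictly decreasing):
  μ^(1)=40; μ^(2)=14; μ^(3)=15/2; μ^(4)=-12; μ^(5)=-25

((0, 0, 0, 2, 0, 0); (1, 1, 1, 0, 0, 0); (0, 1, 1, 0, 0, 0); (0, 0, 0, 0, 1, 0); (0, 0, 1, 0, 0, 4))


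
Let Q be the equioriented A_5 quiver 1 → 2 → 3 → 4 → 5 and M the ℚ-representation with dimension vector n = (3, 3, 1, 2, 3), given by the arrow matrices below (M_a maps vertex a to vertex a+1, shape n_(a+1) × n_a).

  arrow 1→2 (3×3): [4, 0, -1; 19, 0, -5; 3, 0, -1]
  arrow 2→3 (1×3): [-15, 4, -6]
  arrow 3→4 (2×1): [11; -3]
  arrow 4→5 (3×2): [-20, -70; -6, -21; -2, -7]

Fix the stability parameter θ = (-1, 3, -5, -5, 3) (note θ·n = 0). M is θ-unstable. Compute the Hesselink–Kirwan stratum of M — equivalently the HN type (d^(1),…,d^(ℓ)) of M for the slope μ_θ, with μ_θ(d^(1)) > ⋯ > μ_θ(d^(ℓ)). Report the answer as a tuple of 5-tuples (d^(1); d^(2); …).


Via rank(M_{q-1}∘⋯∘M_p): M ≅ I[1,1], I[1,2], I[1,5], I[2,2], I[4,4], I[5,5]^2.
μ_θ-semistable layers: μ^(1)=3; μ^(2)=-1; μ^(3)=-2; μ^(4)=-5

((0, 2, 0, 0, 3); (2, 0, 0, 0, 0); (1, 1, 1, 1, 0); (0, 0, 0, 1, 0))


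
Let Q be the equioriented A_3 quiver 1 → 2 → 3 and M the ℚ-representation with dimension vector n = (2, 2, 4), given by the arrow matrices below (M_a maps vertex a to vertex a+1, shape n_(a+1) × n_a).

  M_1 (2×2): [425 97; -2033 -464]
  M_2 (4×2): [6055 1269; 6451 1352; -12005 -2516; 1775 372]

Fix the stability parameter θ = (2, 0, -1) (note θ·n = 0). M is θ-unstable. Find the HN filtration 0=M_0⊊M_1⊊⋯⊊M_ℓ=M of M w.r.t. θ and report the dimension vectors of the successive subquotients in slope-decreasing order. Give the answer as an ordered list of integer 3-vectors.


Via rank(M_{q-1}∘⋯∘M_p): M ≅ I[1,3]^2, I[3,3]^2.
μ_θ-semistable layers: μ^(1)=1/3; μ^(2)=-1

((2, 2, 2); (0, 0, 2))


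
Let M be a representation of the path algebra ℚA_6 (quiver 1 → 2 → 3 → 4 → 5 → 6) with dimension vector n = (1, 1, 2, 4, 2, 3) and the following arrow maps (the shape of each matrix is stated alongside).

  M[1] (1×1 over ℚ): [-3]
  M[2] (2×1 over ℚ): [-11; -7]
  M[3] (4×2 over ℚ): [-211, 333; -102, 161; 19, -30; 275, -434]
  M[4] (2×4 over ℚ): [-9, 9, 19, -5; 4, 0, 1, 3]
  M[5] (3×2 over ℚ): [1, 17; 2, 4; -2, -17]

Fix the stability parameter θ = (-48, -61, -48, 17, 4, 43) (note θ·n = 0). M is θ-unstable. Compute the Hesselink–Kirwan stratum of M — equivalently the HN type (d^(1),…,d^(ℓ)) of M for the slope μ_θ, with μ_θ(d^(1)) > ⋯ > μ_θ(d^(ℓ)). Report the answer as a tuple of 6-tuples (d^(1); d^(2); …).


Interval decomposition of M: I[1,6], I[3,4], I[4,4], I[4,6], I[6,6].
HN type (ℓ=5): μ^(1)=43; μ^(2)=17; μ^(3)=21/2; μ^(4)=-48; μ^(5)=-109/2

((0, 0, 0, 0, 0, 3); (0, 0, 0, 2, 0, 0); (0, 0, 0, 2, 2, 0); (0, 0, 2, 0, 0, 0); (1, 1, 0, 0, 0, 0))


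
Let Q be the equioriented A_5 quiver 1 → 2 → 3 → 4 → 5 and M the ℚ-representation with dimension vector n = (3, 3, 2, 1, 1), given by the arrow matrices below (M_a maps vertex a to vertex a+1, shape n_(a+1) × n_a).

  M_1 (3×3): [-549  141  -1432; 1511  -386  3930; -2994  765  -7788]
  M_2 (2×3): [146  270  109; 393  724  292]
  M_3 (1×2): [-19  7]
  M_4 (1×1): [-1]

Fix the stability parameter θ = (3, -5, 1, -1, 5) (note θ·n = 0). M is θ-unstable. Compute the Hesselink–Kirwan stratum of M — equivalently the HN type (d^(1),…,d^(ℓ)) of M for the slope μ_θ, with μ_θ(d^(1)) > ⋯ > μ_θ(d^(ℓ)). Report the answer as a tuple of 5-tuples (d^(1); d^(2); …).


Via rank(M_{q-1}∘⋯∘M_p): M ≅ I[1,2], I[1,3], I[1,5].
μ_θ-semistable layers: μ^(1)=5; μ^(2)=1; μ^(3)=0; μ^(4)=-1

((0, 0, 0, 0, 1); (0, 0, 1, 0, 0); (0, 0, 1, 1, 0); (3, 3, 0, 0, 0))


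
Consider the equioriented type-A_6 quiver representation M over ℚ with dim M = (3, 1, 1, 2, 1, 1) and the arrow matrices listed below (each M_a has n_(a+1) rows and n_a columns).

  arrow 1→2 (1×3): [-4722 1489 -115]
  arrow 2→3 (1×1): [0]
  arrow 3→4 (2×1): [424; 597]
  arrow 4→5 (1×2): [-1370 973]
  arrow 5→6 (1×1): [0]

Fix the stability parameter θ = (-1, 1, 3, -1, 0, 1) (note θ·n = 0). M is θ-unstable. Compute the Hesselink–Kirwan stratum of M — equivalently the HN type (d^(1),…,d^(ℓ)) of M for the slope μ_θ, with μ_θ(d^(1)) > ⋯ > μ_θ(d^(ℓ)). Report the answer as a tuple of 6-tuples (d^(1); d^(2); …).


Interval decomposition of M: I[1,1]^2, I[1,2], I[3,5], I[4,4], I[6,6].
HN type (ℓ=3): μ^(1)=1; μ^(2)=2/3; μ^(3)=-1

((0, 1, 0, 0, 0, 1); (0, 0, 1, 1, 1, 0); (3, 0, 0, 1, 0, 0))


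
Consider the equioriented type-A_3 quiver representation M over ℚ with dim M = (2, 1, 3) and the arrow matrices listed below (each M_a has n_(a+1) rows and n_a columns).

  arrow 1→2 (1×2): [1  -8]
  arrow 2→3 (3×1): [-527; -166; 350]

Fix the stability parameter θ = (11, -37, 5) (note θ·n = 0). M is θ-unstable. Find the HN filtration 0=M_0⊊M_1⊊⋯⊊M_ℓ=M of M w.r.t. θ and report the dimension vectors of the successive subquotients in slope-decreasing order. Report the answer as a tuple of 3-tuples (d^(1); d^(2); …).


Barcode: M ≅ I[1,1], I[1,3], I[3,3]^2. HN layers by μ_θ (3 steps, strictly decreasing):
  μ^(1)=11; μ^(2)=5; μ^(3)=-13

((1, 0, 0); (0, 0, 3); (1, 1, 0))


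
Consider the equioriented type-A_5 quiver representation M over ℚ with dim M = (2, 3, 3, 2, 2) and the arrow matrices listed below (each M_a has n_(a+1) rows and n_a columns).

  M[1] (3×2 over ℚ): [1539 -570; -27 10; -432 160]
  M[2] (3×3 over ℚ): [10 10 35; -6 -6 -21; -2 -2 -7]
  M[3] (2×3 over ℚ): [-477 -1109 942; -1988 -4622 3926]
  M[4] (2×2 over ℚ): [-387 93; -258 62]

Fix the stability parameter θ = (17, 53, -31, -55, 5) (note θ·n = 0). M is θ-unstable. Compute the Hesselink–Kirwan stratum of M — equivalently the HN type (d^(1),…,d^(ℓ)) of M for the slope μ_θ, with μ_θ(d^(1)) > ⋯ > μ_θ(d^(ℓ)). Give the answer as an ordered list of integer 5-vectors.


Via rank(M_{q-1}∘⋯∘M_p): M ≅ I[1,1], I[1,2], I[2,2], I[2,3], I[3,4], I[3,5], I[5,5].
μ_θ-semistable layers: μ^(1)=53; μ^(2)=17; μ^(3)=11; μ^(4)=5; μ^(5)=-43

((0, 2, 0, 0, 0); (2, 0, 0, 0, 0); (0, 1, 1, 0, 0); (0, 0, 0, 0, 2); (0, 0, 2, 2, 0))


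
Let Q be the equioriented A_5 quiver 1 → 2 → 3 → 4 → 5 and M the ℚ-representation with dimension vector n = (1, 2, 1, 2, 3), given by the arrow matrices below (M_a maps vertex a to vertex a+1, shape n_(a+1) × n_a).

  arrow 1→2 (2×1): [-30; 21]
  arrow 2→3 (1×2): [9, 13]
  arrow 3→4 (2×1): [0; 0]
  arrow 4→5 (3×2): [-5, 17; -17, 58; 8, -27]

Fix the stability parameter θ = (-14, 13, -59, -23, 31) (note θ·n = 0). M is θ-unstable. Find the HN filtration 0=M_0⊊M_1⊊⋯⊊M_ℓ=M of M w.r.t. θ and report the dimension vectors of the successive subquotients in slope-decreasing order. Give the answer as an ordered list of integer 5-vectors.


Via rank(M_{q-1}∘⋯∘M_p): M ≅ I[1,3], I[2,2], I[4,5]^2, I[5,5].
μ_θ-semistable layers: μ^(1)=31; μ^(2)=13; μ^(3)=-20; μ^(4)=-23

((0, 0, 0, 0, 3); (0, 1, 0, 0, 0); (1, 1, 1, 0, 0); (0, 0, 0, 2, 0))


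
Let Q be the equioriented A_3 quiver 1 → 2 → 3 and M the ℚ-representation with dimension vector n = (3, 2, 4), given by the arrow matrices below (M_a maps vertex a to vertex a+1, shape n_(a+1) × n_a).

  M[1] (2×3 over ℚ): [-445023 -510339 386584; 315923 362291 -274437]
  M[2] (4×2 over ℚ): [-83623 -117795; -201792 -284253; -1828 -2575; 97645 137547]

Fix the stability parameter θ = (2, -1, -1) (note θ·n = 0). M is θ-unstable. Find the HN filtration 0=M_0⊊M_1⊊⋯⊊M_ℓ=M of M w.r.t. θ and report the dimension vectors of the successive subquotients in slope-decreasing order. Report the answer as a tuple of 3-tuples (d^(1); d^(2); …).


Barcode: M ≅ I[1,1], I[1,3]^2, I[3,3]^2. HN layers by μ_θ (3 steps, strictly decreasing):
  μ^(1)=2; μ^(2)=0; μ^(3)=-1

((1, 0, 0); (2, 2, 2); (0, 0, 2))


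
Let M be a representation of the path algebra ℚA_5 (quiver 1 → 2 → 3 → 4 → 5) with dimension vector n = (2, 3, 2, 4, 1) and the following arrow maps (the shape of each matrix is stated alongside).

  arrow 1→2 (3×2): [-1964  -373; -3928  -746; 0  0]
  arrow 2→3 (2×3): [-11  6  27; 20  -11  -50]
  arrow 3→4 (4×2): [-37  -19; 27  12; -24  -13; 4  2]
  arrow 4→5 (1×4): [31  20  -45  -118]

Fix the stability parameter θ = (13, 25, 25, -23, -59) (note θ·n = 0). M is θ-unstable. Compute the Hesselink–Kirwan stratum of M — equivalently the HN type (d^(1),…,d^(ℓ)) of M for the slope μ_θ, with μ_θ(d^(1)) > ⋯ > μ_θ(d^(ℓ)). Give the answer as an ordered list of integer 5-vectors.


Barcode: M ≅ I[1,1], I[1,5], I[2,2], I[2,4], I[4,4]^2. HN layers by μ_θ (5 steps, strictly decreasing):
  μ^(1)=25; μ^(2)=13; μ^(3)=9; μ^(4)=-19/5; μ^(5)=-23

((0, 1, 0, 0, 0); (1, 0, 0, 0, 0); (0, 1, 1, 1, 0); (1, 1, 1, 1, 1); (0, 0, 0, 2, 0))


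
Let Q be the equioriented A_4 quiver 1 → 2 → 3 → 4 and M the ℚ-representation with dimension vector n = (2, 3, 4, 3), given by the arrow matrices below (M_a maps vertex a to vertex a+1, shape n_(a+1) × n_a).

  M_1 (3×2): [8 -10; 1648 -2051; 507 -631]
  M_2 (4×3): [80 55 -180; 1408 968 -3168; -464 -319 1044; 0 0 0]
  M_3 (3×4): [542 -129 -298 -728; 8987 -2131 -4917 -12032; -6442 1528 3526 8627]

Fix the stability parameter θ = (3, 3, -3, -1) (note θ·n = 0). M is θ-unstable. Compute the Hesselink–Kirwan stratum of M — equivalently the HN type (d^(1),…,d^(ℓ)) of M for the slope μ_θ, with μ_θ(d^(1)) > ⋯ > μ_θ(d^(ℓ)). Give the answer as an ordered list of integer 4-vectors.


Via rank(M_{q-1}∘⋯∘M_p): M ≅ I[1,2], I[1,3], I[2,2], I[3,4]^3.
μ_θ-semistable layers: μ^(1)=3; μ^(2)=1; μ^(3)=-1; μ^(4)=-3

((1, 2, 0, 0); (1, 1, 1, 0); (0, 0, 0, 3); (0, 0, 3, 0))


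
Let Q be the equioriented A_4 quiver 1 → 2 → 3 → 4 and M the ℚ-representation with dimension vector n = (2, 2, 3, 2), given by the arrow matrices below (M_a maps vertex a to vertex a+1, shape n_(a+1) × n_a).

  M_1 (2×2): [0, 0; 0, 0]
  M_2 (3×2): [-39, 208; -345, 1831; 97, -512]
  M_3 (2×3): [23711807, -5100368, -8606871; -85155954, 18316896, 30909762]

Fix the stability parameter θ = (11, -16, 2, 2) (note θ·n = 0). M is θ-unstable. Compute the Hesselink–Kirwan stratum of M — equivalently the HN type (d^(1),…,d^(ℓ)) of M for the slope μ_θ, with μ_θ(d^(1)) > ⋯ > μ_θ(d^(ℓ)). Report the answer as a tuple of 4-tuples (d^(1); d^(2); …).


Interval decomposition of M: I[1,1]^2, I[2,3]^2, I[3,4], I[4,4].
HN type (ℓ=3): μ^(1)=11; μ^(2)=2; μ^(3)=-16

((2, 0, 0, 0); (0, 0, 3, 2); (0, 2, 0, 0))


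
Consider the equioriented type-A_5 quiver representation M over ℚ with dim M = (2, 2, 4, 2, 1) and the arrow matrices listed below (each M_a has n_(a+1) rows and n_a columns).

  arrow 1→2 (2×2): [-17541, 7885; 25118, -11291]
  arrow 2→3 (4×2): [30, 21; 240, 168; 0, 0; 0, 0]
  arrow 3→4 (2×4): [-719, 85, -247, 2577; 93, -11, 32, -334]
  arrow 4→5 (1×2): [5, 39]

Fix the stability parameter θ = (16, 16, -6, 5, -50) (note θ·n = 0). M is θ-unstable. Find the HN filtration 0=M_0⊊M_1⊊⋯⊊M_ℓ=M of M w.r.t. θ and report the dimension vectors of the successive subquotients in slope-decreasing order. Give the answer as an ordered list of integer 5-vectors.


Barcode: M ≅ I[1,2], I[1,4], I[3,3]^2, I[3,5]. HN layers by μ_θ (4 steps, strictly decreasing):
  μ^(1)=16; μ^(2)=31/4; μ^(3)=-6; μ^(4)=-17

((1, 1, 0, 0, 0); (1, 1, 1, 1, 0); (0, 0, 2, 0, 0); (0, 0, 1, 1, 1))


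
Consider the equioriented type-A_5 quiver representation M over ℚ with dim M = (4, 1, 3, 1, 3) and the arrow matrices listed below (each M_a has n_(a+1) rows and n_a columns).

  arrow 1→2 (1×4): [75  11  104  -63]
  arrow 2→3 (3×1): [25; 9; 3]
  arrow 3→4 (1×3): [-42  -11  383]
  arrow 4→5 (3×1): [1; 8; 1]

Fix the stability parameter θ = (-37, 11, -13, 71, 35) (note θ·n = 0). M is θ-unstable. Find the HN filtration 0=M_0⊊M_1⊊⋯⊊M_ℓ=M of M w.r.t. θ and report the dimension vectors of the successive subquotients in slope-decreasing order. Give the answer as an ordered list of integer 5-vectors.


Barcode: M ≅ I[1,1]^3, I[1,3], I[3,3], I[3,5], I[5,5]^2. HN layers by μ_θ (5 steps, strictly decreasing):
  μ^(1)=53; μ^(2)=35; μ^(3)=-1; μ^(4)=-13; μ^(5)=-37

((0, 0, 0, 1, 1); (0, 0, 0, 0, 2); (0, 1, 1, 0, 0); (0, 0, 2, 0, 0); (4, 0, 0, 0, 0))


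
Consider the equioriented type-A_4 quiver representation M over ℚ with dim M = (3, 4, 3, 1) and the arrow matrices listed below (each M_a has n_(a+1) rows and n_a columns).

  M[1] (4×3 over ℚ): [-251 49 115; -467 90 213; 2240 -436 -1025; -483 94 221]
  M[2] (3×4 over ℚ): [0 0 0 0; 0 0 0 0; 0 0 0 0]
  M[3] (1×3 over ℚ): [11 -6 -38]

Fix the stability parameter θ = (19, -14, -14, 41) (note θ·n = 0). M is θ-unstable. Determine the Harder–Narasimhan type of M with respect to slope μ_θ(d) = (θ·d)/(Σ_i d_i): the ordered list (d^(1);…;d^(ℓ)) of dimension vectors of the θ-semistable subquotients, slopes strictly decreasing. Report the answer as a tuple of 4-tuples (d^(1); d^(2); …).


Interval decomposition of M: I[1,2]^3, I[2,2], I[3,3]^2, I[3,4].
HN type (ℓ=3): μ^(1)=41; μ^(2)=5/2; μ^(3)=-14

((0, 0, 0, 1); (3, 3, 0, 0); (0, 1, 3, 0))


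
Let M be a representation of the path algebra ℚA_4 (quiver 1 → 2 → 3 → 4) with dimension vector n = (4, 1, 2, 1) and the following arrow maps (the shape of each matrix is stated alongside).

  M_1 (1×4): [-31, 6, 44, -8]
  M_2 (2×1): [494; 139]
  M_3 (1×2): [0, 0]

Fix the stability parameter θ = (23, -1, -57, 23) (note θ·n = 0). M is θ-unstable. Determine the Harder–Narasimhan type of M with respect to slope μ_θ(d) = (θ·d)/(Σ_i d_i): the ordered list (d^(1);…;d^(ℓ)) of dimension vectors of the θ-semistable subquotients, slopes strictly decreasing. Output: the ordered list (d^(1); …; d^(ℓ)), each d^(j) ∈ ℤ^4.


Via rank(M_{q-1}∘⋯∘M_p): M ≅ I[1,1]^3, I[1,3], I[3,3], I[4,4].
μ_θ-semistable layers: μ^(1)=23; μ^(2)=-35/3; μ^(3)=-57

((3, 0, 0, 1); (1, 1, 1, 0); (0, 0, 1, 0))


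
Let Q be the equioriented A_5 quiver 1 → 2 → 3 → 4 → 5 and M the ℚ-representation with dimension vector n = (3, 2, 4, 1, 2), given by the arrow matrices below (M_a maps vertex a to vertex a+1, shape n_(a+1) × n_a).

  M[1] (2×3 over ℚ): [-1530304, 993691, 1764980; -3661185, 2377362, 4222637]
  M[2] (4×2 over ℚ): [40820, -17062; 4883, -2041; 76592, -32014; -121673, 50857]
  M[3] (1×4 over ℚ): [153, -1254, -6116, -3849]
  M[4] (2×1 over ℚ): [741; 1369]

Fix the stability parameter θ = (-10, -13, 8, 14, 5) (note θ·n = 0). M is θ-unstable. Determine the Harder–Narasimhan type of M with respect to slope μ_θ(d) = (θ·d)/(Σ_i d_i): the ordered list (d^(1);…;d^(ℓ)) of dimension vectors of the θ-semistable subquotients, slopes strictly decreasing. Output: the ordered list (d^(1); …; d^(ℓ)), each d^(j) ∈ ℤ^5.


Barcode: M ≅ I[1,1], I[1,3], I[1,5], I[3,3]^2, I[5,5]. HN layers by μ_θ (5 steps, strictly decreasing):
  μ^(1)=19/2; μ^(2)=8; μ^(3)=5; μ^(4)=-10; μ^(5)=-23/2

((0, 0, 0, 1, 1); (0, 0, 4, 0, 0); (0, 0, 0, 0, 1); (1, 0, 0, 0, 0); (2, 2, 0, 0, 0))


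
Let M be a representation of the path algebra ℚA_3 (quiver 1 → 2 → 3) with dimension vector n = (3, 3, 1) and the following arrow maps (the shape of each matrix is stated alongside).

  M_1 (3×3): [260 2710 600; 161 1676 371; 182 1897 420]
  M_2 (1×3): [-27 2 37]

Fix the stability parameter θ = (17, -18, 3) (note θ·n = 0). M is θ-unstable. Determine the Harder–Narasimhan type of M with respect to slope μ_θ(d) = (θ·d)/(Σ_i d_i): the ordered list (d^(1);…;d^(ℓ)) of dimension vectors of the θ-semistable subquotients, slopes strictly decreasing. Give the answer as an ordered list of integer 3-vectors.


Barcode: M ≅ I[1,1], I[1,2], I[1,3], I[2,2]. HN layers by μ_θ (4 steps, strictly decreasing):
  μ^(1)=17; μ^(2)=3; μ^(3)=-1/2; μ^(4)=-18

((1, 0, 0); (0, 0, 1); (2, 2, 0); (0, 1, 0))


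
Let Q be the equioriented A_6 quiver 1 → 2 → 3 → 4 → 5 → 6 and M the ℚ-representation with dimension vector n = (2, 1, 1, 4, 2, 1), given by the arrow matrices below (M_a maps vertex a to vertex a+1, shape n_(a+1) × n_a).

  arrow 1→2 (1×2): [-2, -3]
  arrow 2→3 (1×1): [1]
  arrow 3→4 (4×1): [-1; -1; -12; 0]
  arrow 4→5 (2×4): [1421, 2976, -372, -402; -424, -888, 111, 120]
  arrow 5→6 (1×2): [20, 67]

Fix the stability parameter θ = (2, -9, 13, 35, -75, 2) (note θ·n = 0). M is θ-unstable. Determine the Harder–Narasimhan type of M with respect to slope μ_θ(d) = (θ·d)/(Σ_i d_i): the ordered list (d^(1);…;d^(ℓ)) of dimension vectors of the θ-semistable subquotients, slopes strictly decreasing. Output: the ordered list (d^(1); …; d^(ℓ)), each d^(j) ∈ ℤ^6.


Barcode: M ≅ I[1,1], I[1,5], I[4,4]^2, I[4,6]. HN layers by μ_θ (4 steps, strictly decreasing):
  μ^(1)=35; μ^(2)=2; μ^(3)=-34/5; μ^(4)=-20

((0, 0, 0, 2, 0, 0); (1, 0, 0, 0, 0, 1); (1, 1, 1, 1, 1, 0); (0, 0, 0, 1, 1, 0))
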